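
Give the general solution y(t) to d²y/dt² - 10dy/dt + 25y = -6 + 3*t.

Characteristic equation r² - 10r + 25 = 0 has discriminant (-10)² - 4·(25) = 0, so r = 5 is a repeated root.
Hence y_h = (C1 + C2*t)*exp(5*t).
For the particular solution try y_p = A0 + A1*t. Substituting and matching coefficients of each power of t gives A0 = -24/125, A1 = 3/25, so y_p = -24/125 + 3*t/25.

y = -24/125 + 3*t/25 + C1*exp(5*t) + C2*t*exp(5*t)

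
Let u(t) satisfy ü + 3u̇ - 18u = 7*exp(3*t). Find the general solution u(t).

Characteristic equation r² + 3r - 18 = 0 factors as (r - 3)(r + 6) = 0, so r = 3, -6.
Hence u_h = C1*exp(3*t) + C2*exp(-6*t).
Since exp(3*t) solves the homogeneous equation (r = 3 is a root of multiplicity 1), multiply the trial by t. Try u_p = A*t*exp(3*t). Substituting into the equation and dividing by exp(3*t) gives A = 7/9, so u_p = 7*t*exp(3*t)/9.

u = C1*exp(3*t) + C2*exp(-6*t) + 7*t*exp(3*t)/9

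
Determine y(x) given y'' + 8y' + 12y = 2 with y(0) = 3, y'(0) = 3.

Characteristic equation r² + 8r + 12 = 0 factors as (r + 2)(r + 6) = 0, so r = -2, -6.
Hence y_h = C1*exp(-2*x) + C2*exp(-6*x).
For the particular solution try y_p = A0. Substituting and matching coefficients of each power of x gives A0 = 1/6, so y_p = 1/6.
General solution: y = 1/6 + C1*exp(-2*x) + C2*exp(-6*x).
Apply the initial conditions: y(0) = 1/6 + C1 + C2 = 3 and y'(0) = -6*C2 - 2*C1 = 3. Solving gives C1 = 5, C2 = -13/6.

y = 1/6 + 5*exp(-2*x) - 13*exp(-6*x)/6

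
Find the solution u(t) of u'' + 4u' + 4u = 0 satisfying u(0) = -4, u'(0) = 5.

u = -4*exp(-2*t) - 3*t*exp(-2*t)

Characteristic equation r² + 4r + 4 = 0 has discriminant (4)² - 4·(4) = 0, so r = -2 is a repeated root.
Hence u_h = (C1 + C2*t)*exp(-2*t).
Apply the initial conditions: u(0) = C1 = -4 and u'(0) = C2 - 2*C1 = 5. Solving gives C1 = -4, C2 = -3.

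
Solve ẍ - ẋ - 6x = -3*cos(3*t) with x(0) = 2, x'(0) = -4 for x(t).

Characteristic equation r² - r - 6 = 0 factors as (r - 3)(r + 2) = 0, so r = 3, -2.
Hence x_h = C1*exp(3*t) + C2*exp(-2*t).
Try x_p = A*cos(3*t) + B*sin(3*t). Substituting and equating the coefficients of cos(3t) and sin(3t) gives A = 5/26, B = 1/26, so x_p = sin(3*t)/26 + 5*cos(3*t)/26.
General solution: x = sin(3*t)/26 + 5*cos(3*t)/26 + C1*exp(3*t) + C2*exp(-2*t).
Apply the initial conditions: x(0) = 5/26 + C1 + C2 = 2 and x'(0) = 3/26 - 2*C2 + 3*C1 = -4. Solving gives C1 = -1/10, C2 = 124/65.

x = -exp(3*t)/10 + sin(3*t)/26 + 5*cos(3*t)/26 + 124*exp(-2*t)/65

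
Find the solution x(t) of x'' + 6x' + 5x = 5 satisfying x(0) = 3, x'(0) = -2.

x = 1 + 2*exp(-t)

Characteristic equation r² + 6r + 5 = 0 factors as (r + 5)(r + 1) = 0, so r = -5, -1.
Hence x_h = C1*exp(-5*t) + C2*exp(-t).
For the particular solution try x_p = A0. Substituting and matching coefficients of each power of t gives A0 = 1, so x_p = 1.
General solution: x = 1 + C1*exp(-5*t) + C2*exp(-t).
Apply the initial conditions: x(0) = 1 + C1 + C2 = 3 and x'(0) = -C2 - 5*C1 = -2. Solving gives C1 = 0, C2 = 2.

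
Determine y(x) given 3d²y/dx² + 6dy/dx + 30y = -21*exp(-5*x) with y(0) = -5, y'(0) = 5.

Divide through by 3: y'' + 2y' + 10y = -7*exp(-5*x).
Characteristic equation r² + 2r + 10 = 0 has discriminant (2)² - 4·(10) = -36 < 0, so r = -1 ± 3i.
Hence y_h = C1*cos(3*x)*exp(-x) + C2*exp(-x)*sin(3*x).
Try y_p = A*exp(-5*x). Substituting into the equation and dividing by exp(-5*x) gives A = -7/25, so y_p = -7*exp(-5*x)/25.
General solution: y = -7*exp(-5*x)/25 + C1*cos(3*x)*exp(-x) + C2*exp(-x)*sin(3*x).
Apply the initial conditions: y(0) = -7/25 + C1 = -5 and y'(0) = 7/5 - C1 + 3*C2 = 5. Solving gives C1 = -118/25, C2 = -28/75.

y = -7*exp(-5*x)/25 - 118*cos(3*x)*exp(-x)/25 - 28*exp(-x)*sin(3*x)/75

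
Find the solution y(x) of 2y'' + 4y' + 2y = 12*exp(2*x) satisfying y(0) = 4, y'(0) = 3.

Divide through by 2: y'' + 2y' + y = 6*exp(2*x).
Characteristic equation r² + 2r + 1 = 0 has discriminant (2)² - 4·(1) = 0, so r = -1 is a repeated root.
Hence y_h = (C1 + C2*x)*exp(-x).
Try y_p = A*exp(2*x). Substituting into the equation and dividing by exp(2*x) gives A = 2/3, so y_p = 2*exp(2*x)/3.
General solution: y = 2*exp(2*x)/3 + C1*exp(-x) + C2*x*exp(-x).
Apply the initial conditions: y(0) = 2/3 + C1 = 4 and y'(0) = 4/3 + C2 - C1 = 3. Solving gives C1 = 10/3, C2 = 5.

y = 2*exp(2*x)/3 + 10*exp(-x)/3 + 5*x*exp(-x)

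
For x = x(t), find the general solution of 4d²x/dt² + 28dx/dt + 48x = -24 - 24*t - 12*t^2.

x = -97/288 - 5*t/24 - t**2/4 + C1*exp(-3*t) + C2*exp(-4*t)

Divide through by 4: x'' + 7x' + 12x = -6 - 6*t - 3*t^2.
Characteristic equation r² + 7r + 12 = 0 factors as (r + 3)(r + 4) = 0, so r = -3, -4.
Hence x_h = C1*exp(-3*t) + C2*exp(-4*t).
For the particular solution try x_p = A0 + A1*t + A2*t^2. Substituting and matching coefficients of each power of t gives A0 = -97/288, A1 = -5/24, A2 = -1/4, so x_p = -97/288 - 5*t/24 - t^2/4.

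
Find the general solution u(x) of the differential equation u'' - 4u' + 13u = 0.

u = C1*cos(3*x)*exp(2*x) + C2*exp(2*x)*sin(3*x)

Characteristic equation r² - 4r + 13 = 0 has discriminant (-4)² - 4·(13) = -36 < 0, so r = 2 ± 3i.
Hence u_h = C1*cos(3*x)*exp(2*x) + C2*exp(2*x)*sin(3*x).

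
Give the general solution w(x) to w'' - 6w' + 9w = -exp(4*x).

Characteristic equation r² - 6r + 9 = 0 has discriminant (-6)² - 4·(9) = 0, so r = 3 is a repeated root.
Hence w_h = (C1 + C2*x)*exp(3*x).
Try w_p = A*exp(4*x). Substituting into the equation and dividing by exp(4*x) gives A = -1, so w_p = -exp(4*x).

w = -exp(4*x) + C1*exp(3*x) + C2*x*exp(3*x)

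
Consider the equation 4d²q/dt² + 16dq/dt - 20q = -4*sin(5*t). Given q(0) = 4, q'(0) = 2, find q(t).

Divide through by 4: q'' + 4q' - 5q = -sin(5*t).
Characteristic equation r² + 4r - 5 = 0 factors as (r + 5)(r - 1) = 0, so r = -5, 1.
Hence q_h = C1*exp(-5*t) + C2*exp(t).
Try q_p = A*cos(5*t) + B*sin(5*t). Substituting and equating the coefficients of cos(5t) and sin(5t) gives A = 1/65, B = 3/130, so q_p = cos(5*t)/65 + 3*sin(5*t)/130.
General solution: q = cos(5*t)/65 + 3*sin(5*t)/130 + C1*exp(-5*t) + C2*exp(t).
Apply the initial conditions: q(0) = 1/65 + C1 + C2 = 4 and q'(0) = 3/26 + C2 - 5*C1 = 2. Solving gives C1 = 7/20, C2 = 189/52.

q = cos(5*t)/65 + 3*sin(5*t)/130 + 7*exp(-5*t)/20 + 189*exp(t)/52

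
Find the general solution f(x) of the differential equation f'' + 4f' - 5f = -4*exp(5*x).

f = -exp(5*x)/10 + C1*exp(x) + C2*exp(-5*x)

Characteristic equation r² + 4r - 5 = 0 factors as (r - 1)(r + 5) = 0, so r = 1, -5.
Hence f_h = C1*exp(x) + C2*exp(-5*x).
Try f_p = A*exp(5*x). Substituting into the equation and dividing by exp(5*x) gives A = -1/10, so f_p = -exp(5*x)/10.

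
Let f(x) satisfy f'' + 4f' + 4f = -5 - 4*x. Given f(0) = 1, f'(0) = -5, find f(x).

Characteristic equation r² + 4r + 4 = 0 has discriminant (4)² - 4·(4) = 0, so r = -2 is a repeated root.
Hence f_h = (C1 + C2*x)*exp(-2*x).
For the particular solution try f_p = A0 + A1*x. Substituting and matching coefficients of each power of x gives A0 = -1/4, A1 = -1, so f_p = -1/4 - x.
General solution: f = -1/4 - x + C1*exp(-2*x) + C2*x*exp(-2*x).
Apply the initial conditions: f(0) = -1/4 + C1 = 1 and f'(0) = -1 + C2 - 2*C1 = -5. Solving gives C1 = 5/4, C2 = -3/2.

f = -1/4 - x + 5*exp(-2*x)/4 - 3*x*exp(-2*x)/2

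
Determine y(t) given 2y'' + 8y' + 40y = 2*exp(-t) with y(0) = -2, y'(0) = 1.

Divide through by 2: y'' + 4y' + 20y = exp(-t).
Characteristic equation r² + 4r + 20 = 0 has discriminant (4)² - 4·(20) = -64 < 0, so r = -2 ± 4i.
Hence y_h = C1*cos(4*t)*exp(-2*t) + C2*exp(-2*t)*sin(4*t).
Try y_p = A*exp(-t). Substituting into the equation and dividing by exp(-t) gives A = 1/17, so y_p = exp(-t)/17.
General solution: y = exp(-t)/17 + C1*cos(4*t)*exp(-2*t) + C2*exp(-2*t)*sin(4*t).
Apply the initial conditions: y(0) = 1/17 + C1 = -2 and y'(0) = -1/17 - 2*C1 + 4*C2 = 1. Solving gives C1 = -35/17, C2 = -13/17.

y = exp(-t)/17 - 35*cos(4*t)*exp(-2*t)/17 - 13*exp(-2*t)*sin(4*t)/17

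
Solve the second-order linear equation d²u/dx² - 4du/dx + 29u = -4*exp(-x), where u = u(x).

Characteristic equation r² - 4r + 29 = 0 has discriminant (-4)² - 4·(29) = -100 < 0, so r = 2 ± 5i.
Hence u_h = C1*cos(5*x)*exp(2*x) + C2*exp(2*x)*sin(5*x).
Try u_p = A*exp(-x). Substituting into the equation and dividing by exp(-x) gives A = -2/17, so u_p = -2*exp(-x)/17.

u = -2*exp(-x)/17 + C1*cos(5*x)*exp(2*x) + C2*exp(2*x)*sin(5*x)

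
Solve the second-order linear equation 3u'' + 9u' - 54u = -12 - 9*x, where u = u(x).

Divide through by 3: u'' + 3u' - 18u = -4 - 3*x.
Characteristic equation r² + 3r - 18 = 0 factors as (r - 3)(r + 6) = 0, so r = 3, -6.
Hence u_h = C1*exp(3*x) + C2*exp(-6*x).
For the particular solution try u_p = A0 + A1*x. Substituting and matching coefficients of each power of x gives A0 = 1/4, A1 = 1/6, so u_p = 1/4 + x/6.

u = 1/4 + x/6 + C1*exp(3*x) + C2*exp(-6*x)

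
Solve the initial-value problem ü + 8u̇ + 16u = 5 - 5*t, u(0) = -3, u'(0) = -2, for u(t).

u = 15/32 - 111*exp(-4*t)/32 - 5*t/16 - 249*t*exp(-4*t)/16

Characteristic equation r² + 8r + 16 = 0 has discriminant (8)² - 4·(16) = 0, so r = -4 is a repeated root.
Hence u_h = (C1 + C2*t)*exp(-4*t).
For the particular solution try u_p = A0 + A1*t. Substituting and matching coefficients of each power of t gives A0 = 15/32, A1 = -5/16, so u_p = 15/32 - 5*t/16.
General solution: u = 15/32 - 5*t/16 + C1*exp(-4*t) + C2*t*exp(-4*t).
Apply the initial conditions: u(0) = 15/32 + C1 = -3 and u'(0) = -5/16 + C2 - 4*C1 = -2. Solving gives C1 = -111/32, C2 = -249/16.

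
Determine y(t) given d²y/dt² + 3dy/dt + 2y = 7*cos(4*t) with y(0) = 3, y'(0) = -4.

y = -49*cos(4*t)/170 + 17*exp(-2*t)/10 + 21*sin(4*t)/85 + 27*exp(-t)/17

Characteristic equation r² + 3r + 2 = 0 factors as (r + 1)(r + 2) = 0, so r = -1, -2.
Hence y_h = C1*exp(-t) + C2*exp(-2*t).
Try y_p = A*cos(4*t) + B*sin(4*t). Substituting and equating the coefficients of cos(4t) and sin(4t) gives A = -49/170, B = 21/85, so y_p = -49*cos(4*t)/170 + 21*sin(4*t)/85.
General solution: y = -49*cos(4*t)/170 + 21*sin(4*t)/85 + C1*exp(-t) + C2*exp(-2*t).
Apply the initial conditions: y(0) = -49/170 + C1 + C2 = 3 and y'(0) = 84/85 - C1 - 2*C2 = -4. Solving gives C1 = 27/17, C2 = 17/10.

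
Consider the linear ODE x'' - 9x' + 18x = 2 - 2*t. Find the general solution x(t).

Characteristic equation r² - 9r + 18 = 0 factors as (r - 6)(r - 3) = 0, so r = 6, 3.
Hence x_h = C1*exp(6*t) + C2*exp(3*t).
For the particular solution try x_p = A0 + A1*t. Substituting and matching coefficients of each power of t gives A0 = 1/18, A1 = -1/9, so x_p = 1/18 - t/9.

x = 1/18 - t/9 + C1*exp(6*t) + C2*exp(3*t)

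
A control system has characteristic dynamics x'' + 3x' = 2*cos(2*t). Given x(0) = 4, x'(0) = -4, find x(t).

x = 8/3 - 2*cos(2*t)/13 + 3*sin(2*t)/13 + 58*exp(-3*t)/39

Characteristic equation r² + 3r = 0 factors as (r + 3)r = 0, so r = -3, 0.
Hence x_h = C1*exp(-3*t) + C2.
Try x_p = A*cos(2*t) + B*sin(2*t). Substituting and equating the coefficients of cos(2t) and sin(2t) gives A = -2/13, B = 3/13, so x_p = -2*cos(2*t)/13 + 3*sin(2*t)/13.
General solution: x = C2 - 2*cos(2*t)/13 + 3*sin(2*t)/13 + C1*exp(-3*t).
Apply the initial conditions: x(0) = -2/13 + C1 + C2 = 4 and x'(0) = 6/13 - 3*C1 = -4. Solving gives C1 = 58/39, C2 = 8/3.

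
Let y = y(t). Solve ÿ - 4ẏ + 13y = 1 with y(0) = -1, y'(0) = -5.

y = 1/13 - 37*exp(2*t)*sin(3*t)/39 - 14*cos(3*t)*exp(2*t)/13

Characteristic equation r² - 4r + 13 = 0 has discriminant (-4)² - 4·(13) = -36 < 0, so r = 2 ± 3i.
Hence y_h = C1*cos(3*t)*exp(2*t) + C2*exp(2*t)*sin(3*t).
For the particular solution try y_p = A0. Substituting and matching coefficients of each power of t gives A0 = 1/13, so y_p = 1/13.
General solution: y = 1/13 + C1*cos(3*t)*exp(2*t) + C2*exp(2*t)*sin(3*t).
Apply the initial conditions: y(0) = 1/13 + C1 = -1 and y'(0) = 2*C1 + 3*C2 = -5. Solving gives C1 = -14/13, C2 = -37/39.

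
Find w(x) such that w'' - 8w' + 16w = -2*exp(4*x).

w = C1*exp(4*x) - x**2*exp(4*x) + C2*x*exp(4*x)

Characteristic equation r² - 8r + 16 = 0 has discriminant (-8)² - 4·(16) = 0, so r = 4 is a repeated root.
Hence w_h = (C1 + C2*x)*exp(4*x).
Since exp(4*x) solves the homogeneous equation (r = 4 is a root of multiplicity 2), multiply the trial by x^2. Try w_p = A*x^2*exp(4*x). Substituting into the equation and dividing by exp(4*x) gives A = -1, so w_p = -x^2*exp(4*x).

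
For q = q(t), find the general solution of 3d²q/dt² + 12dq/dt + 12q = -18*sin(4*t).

q = 6*cos(4*t)/25 + 9*sin(4*t)/50 + C1*exp(-2*t) + C2*t*exp(-2*t)

Divide through by 3: q'' + 4q' + 4q = -6*sin(4*t).
Characteristic equation r² + 4r + 4 = 0 has discriminant (4)² - 4·(4) = 0, so r = -2 is a repeated root.
Hence q_h = (C1 + C2*t)*exp(-2*t).
Try q_p = A*cos(4*t) + B*sin(4*t). Substituting and equating the coefficients of cos(4t) and sin(4t) gives A = 6/25, B = 9/50, so q_p = 6*cos(4*t)/25 + 9*sin(4*t)/50.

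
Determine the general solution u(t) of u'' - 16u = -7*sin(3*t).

Characteristic equation r² - 16 = 0 factors as (r - 4)(r + 4) = 0, so r = 4, -4.
Hence u_h = C1*exp(4*t) + C2*exp(-4*t).
Try u_p = A*cos(3*t) + B*sin(3*t). Substituting and equating the coefficients of cos(3t) and sin(3t) gives A = 0, B = 7/25, so u_p = 7*sin(3*t)/25.

u = 7*sin(3*t)/25 + C1*exp(4*t) + C2*exp(-4*t)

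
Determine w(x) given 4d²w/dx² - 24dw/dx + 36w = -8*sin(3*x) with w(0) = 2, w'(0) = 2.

w = -cos(3*x)/9 + 19*exp(3*x)/9 - 13*x*exp(3*x)/3

Divide through by 4: w'' - 6w' + 9w = -2*sin(3*x).
Characteristic equation r² - 6r + 9 = 0 has discriminant (-6)² - 4·(9) = 0, so r = 3 is a repeated root.
Hence w_h = (C1 + C2*x)*exp(3*x).
Try w_p = A*cos(3*x) + B*sin(3*x). Substituting and equating the coefficients of cos(3x) and sin(3x) gives A = -1/9, B = 0, so w_p = -cos(3*x)/9.
General solution: w = -cos(3*x)/9 + C1*exp(3*x) + C2*x*exp(3*x).
Apply the initial conditions: w(0) = -1/9 + C1 = 2 and w'(0) = C2 + 3*C1 = 2. Solving gives C1 = 19/9, C2 = -13/3.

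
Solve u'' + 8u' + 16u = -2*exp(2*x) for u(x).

Characteristic equation r² + 8r + 16 = 0 has discriminant (8)² - 4·(16) = 0, so r = -4 is a repeated root.
Hence u_h = (C1 + C2*x)*exp(-4*x).
Try u_p = A*exp(2*x). Substituting into the equation and dividing by exp(2*x) gives A = -1/18, so u_p = -exp(2*x)/18.

u = -exp(2*x)/18 + C1*exp(-4*x) + C2*x*exp(-4*x)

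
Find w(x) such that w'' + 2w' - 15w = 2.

w = -2/15 + C1*exp(3*x) + C2*exp(-5*x)

Characteristic equation r² + 2r - 15 = 0 factors as (r - 3)(r + 5) = 0, so r = 3, -5.
Hence w_h = C1*exp(3*x) + C2*exp(-5*x).
For the particular solution try w_p = A0. Substituting and matching coefficients of each power of x gives A0 = -2/15, so w_p = -2/15.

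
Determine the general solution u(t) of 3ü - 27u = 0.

u = C1*exp(-3*t) + C2*exp(3*t)

Divide through by 3: u'' - 9u = 0.
Characteristic equation r² - 9 = 0 factors as (r + 3)(r - 3) = 0, so r = -3, 3.
Hence u_h = C1*exp(-3*t) + C2*exp(3*t).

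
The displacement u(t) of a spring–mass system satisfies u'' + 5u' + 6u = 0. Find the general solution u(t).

Characteristic equation r² + 5r + 6 = 0 factors as (r + 3)(r + 2) = 0, so r = -3, -2.
Hence u_h = C1*exp(-3*t) + C2*exp(-2*t).

u = C1*exp(-3*t) + C2*exp(-2*t)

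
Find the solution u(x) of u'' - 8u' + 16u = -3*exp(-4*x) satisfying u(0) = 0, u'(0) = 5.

Characteristic equation r² - 8r + 16 = 0 has discriminant (-8)² - 4·(16) = 0, so r = 4 is a repeated root.
Hence u_h = (C1 + C2*x)*exp(4*x).
Try u_p = A*exp(-4*x). Substituting into the equation and dividing by exp(-4*x) gives A = -3/64, so u_p = -3*exp(-4*x)/64.
General solution: u = -3*exp(-4*x)/64 + C1*exp(4*x) + C2*x*exp(4*x).
Apply the initial conditions: u(0) = -3/64 + C1 = 0 and u'(0) = 3/16 + C2 + 4*C1 = 5. Solving gives C1 = 3/64, C2 = 37/8.

u = -3*exp(-4*x)/64 + 3*exp(4*x)/64 + 37*x*exp(4*x)/8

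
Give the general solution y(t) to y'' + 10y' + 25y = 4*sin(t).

Characteristic equation r² + 10r + 25 = 0 has discriminant (10)² - 4·(25) = 0, so r = -5 is a repeated root.
Hence y_h = (C1 + C2*t)*exp(-5*t).
Try y_p = A*cos(t) + B*sin(t). Substituting and equating the coefficients of cos(t) and sin(t) gives A = -10/169, B = 24/169, so y_p = -10*cos(t)/169 + 24*sin(t)/169.

y = -10*cos(t)/169 + 24*sin(t)/169 + C1*exp(-5*t) + C2*t*exp(-5*t)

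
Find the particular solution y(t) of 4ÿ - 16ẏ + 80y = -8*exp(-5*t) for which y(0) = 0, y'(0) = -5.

Divide through by 4: y'' - 4y' + 20y = -2*exp(-5*t).
Characteristic equation r² - 4r + 20 = 0 has discriminant (-4)² - 4·(20) = -64 < 0, so r = 2 ± 4i.
Hence y_h = C1*cos(4*t)*exp(2*t) + C2*exp(2*t)*sin(4*t).
Try y_p = A*exp(-5*t). Substituting into the equation and dividing by exp(-5*t) gives A = -2/65, so y_p = -2*exp(-5*t)/65.
General solution: y = -2*exp(-5*t)/65 + C1*cos(4*t)*exp(2*t) + C2*exp(2*t)*sin(4*t).
Apply the initial conditions: y(0) = -2/65 + C1 = 0 and y'(0) = 2/13 + 2*C1 + 4*C2 = -5. Solving gives C1 = 2/65, C2 = -339/260.

y = -2*exp(-5*t)/65 - 339*exp(2*t)*sin(4*t)/260 + 2*cos(4*t)*exp(2*t)/65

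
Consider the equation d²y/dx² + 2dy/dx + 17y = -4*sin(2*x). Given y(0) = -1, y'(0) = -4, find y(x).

y = -52*sin(2*x)/185 + 16*cos(2*x)/185 - 837*exp(-x)*sin(4*x)/740 - 201*cos(4*x)*exp(-x)/185

Characteristic equation r² + 2r + 17 = 0 has discriminant (2)² - 4·(17) = -64 < 0, so r = -1 ± 4i.
Hence y_h = C1*cos(4*x)*exp(-x) + C2*exp(-x)*sin(4*x).
Try y_p = A*cos(2*x) + B*sin(2*x). Substituting and equating the coefficients of cos(2x) and sin(2x) gives A = 16/185, B = -52/185, so y_p = -52*sin(2*x)/185 + 16*cos(2*x)/185.
General solution: y = -52*sin(2*x)/185 + 16*cos(2*x)/185 + C1*cos(4*x)*exp(-x) + C2*exp(-x)*sin(4*x).
Apply the initial conditions: y(0) = 16/185 + C1 = -1 and y'(0) = -104/185 - C1 + 4*C2 = -4. Solving gives C1 = -201/185, C2 = -837/740.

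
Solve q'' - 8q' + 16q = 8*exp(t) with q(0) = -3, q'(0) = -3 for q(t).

q = -35*exp(4*t)/9 + 8*exp(t)/9 + 35*t*exp(4*t)/3

Characteristic equation r² - 8r + 16 = 0 has discriminant (-8)² - 4·(16) = 0, so r = 4 is a repeated root.
Hence q_h = (C1 + C2*t)*exp(4*t).
Try q_p = A*exp(t). Substituting into the equation and dividing by exp(t) gives A = 8/9, so q_p = 8*exp(t)/9.
General solution: q = 8*exp(t)/9 + C1*exp(4*t) + C2*t*exp(4*t).
Apply the initial conditions: q(0) = 8/9 + C1 = -3 and q'(0) = 8/9 + C2 + 4*C1 = -3. Solving gives C1 = -35/9, C2 = 35/3.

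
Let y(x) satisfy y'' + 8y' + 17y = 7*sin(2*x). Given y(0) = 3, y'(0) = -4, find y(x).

y = -112*cos(2*x)/425 + 91*sin(2*x)/425 + 1387*cos(x)*exp(-4*x)/425 + 3666*exp(-4*x)*sin(x)/425

Characteristic equation r² + 8r + 17 = 0 has discriminant (8)² - 4·(17) = -4 < 0, so r = -4 ± i.
Hence y_h = C1*cos(x)*exp(-4*x) + C2*exp(-4*x)*sin(x).
Try y_p = A*cos(2*x) + B*sin(2*x). Substituting and equating the coefficients of cos(2x) and sin(2x) gives A = -112/425, B = 91/425, so y_p = -112*cos(2*x)/425 + 91*sin(2*x)/425.
General solution: y = -112*cos(2*x)/425 + 91*sin(2*x)/425 + C1*cos(x)*exp(-4*x) + C2*exp(-4*x)*sin(x).
Apply the initial conditions: y(0) = -112/425 + C1 = 3 and y'(0) = 182/425 + C2 - 4*C1 = -4. Solving gives C1 = 1387/425, C2 = 3666/425.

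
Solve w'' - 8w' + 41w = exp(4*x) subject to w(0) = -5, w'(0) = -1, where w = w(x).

Characteristic equation r² - 8r + 41 = 0 has discriminant (-8)² - 4·(41) = -100 < 0, so r = 4 ± 5i.
Hence w_h = C1*cos(5*x)*exp(4*x) + C2*exp(4*x)*sin(5*x).
Try w_p = A*exp(4*x). Substituting into the equation and dividing by exp(4*x) gives A = 1/25, so w_p = exp(4*x)/25.
General solution: w = exp(4*x)/25 + C1*cos(5*x)*exp(4*x) + C2*exp(4*x)*sin(5*x).
Apply the initial conditions: w(0) = 1/25 + C1 = -5 and w'(0) = 4/25 + 4*C1 + 5*C2 = -1. Solving gives C1 = -126/25, C2 = 19/5.

w = exp(4*x)/25 - 126*cos(5*x)*exp(4*x)/25 + 19*exp(4*x)*sin(5*x)/5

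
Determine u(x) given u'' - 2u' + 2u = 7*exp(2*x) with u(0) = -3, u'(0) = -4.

Characteristic equation r² - 2r + 2 = 0 has discriminant (-2)² - 4·(2) = -4 < 0, so r = 1 ± i.
Hence u_h = C1*cos(x)*exp(x) + C2*exp(x)*sin(x).
Try u_p = A*exp(2*x). Substituting into the equation and dividing by exp(2*x) gives A = 7/2, so u_p = 7*exp(2*x)/2.
General solution: u = 7*exp(2*x)/2 + C1*cos(x)*exp(x) + C2*exp(x)*sin(x).
Apply the initial conditions: u(0) = 7/2 + C1 = -3 and u'(0) = 7 + C1 + C2 = -4. Solving gives C1 = -13/2, C2 = -9/2.

u = 7*exp(2*x)/2 - 13*cos(x)*exp(x)/2 - 9*exp(x)*sin(x)/2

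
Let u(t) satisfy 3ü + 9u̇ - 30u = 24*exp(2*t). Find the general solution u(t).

u = C1*exp(-5*t) + C2*exp(2*t) + 8*t*exp(2*t)/7

Divide through by 3: u'' + 3u' - 10u = 8*exp(2*t).
Characteristic equation r² + 3r - 10 = 0 factors as (r + 5)(r - 2) = 0, so r = -5, 2.
Hence u_h = C1*exp(-5*t) + C2*exp(2*t).
Since exp(2*t) solves the homogeneous equation (r = 2 is a root of multiplicity 1), multiply the trial by t. Try u_p = A*t*exp(2*t). Substituting into the equation and dividing by exp(2*t) gives A = 8/7, so u_p = 8*t*exp(2*t)/7.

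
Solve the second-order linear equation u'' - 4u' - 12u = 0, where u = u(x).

Characteristic equation r² - 4r - 12 = 0 factors as (r + 2)(r - 6) = 0, so r = -2, 6.
Hence u_h = C1*exp(-2*x) + C2*exp(6*x).

u = C1*exp(-2*x) + C2*exp(6*x)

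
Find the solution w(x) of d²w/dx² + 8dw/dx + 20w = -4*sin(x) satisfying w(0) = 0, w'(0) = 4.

w = -76*sin(x)/425 + 32*cos(x)/425 - 32*cos(2*x)*exp(-4*x)/425 + 824*exp(-4*x)*sin(2*x)/425

Characteristic equation r² + 8r + 20 = 0 has discriminant (8)² - 4·(20) = -16 < 0, so r = -4 ± 2i.
Hence w_h = C1*cos(2*x)*exp(-4*x) + C2*exp(-4*x)*sin(2*x).
Try w_p = A*cos(x) + B*sin(x). Substituting and equating the coefficients of cos(x) and sin(x) gives A = 32/425, B = -76/425, so w_p = -76*sin(x)/425 + 32*cos(x)/425.
General solution: w = -76*sin(x)/425 + 32*cos(x)/425 + C1*cos(2*x)*exp(-4*x) + C2*exp(-4*x)*sin(2*x).
Apply the initial conditions: w(0) = 32/425 + C1 = 0 and w'(0) = -76/425 - 4*C1 + 2*C2 = 4. Solving gives C1 = -32/425, C2 = 824/425.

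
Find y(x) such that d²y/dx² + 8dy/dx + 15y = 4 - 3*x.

y = 28/75 - x/5 + C1*exp(-5*x) + C2*exp(-3*x)

Characteristic equation r² + 8r + 15 = 0 factors as (r + 5)(r + 3) = 0, so r = -5, -3.
Hence y_h = C1*exp(-5*x) + C2*exp(-3*x).
For the particular solution try y_p = A0 + A1*x. Substituting and matching coefficients of each power of x gives A0 = 28/75, A1 = -1/5, so y_p = 28/75 - x/5.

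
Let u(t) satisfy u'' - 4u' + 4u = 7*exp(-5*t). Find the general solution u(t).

Characteristic equation r² - 4r + 4 = 0 has discriminant (-4)² - 4·(4) = 0, so r = 2 is a repeated root.
Hence u_h = (C1 + C2*t)*exp(2*t).
Try u_p = A*exp(-5*t). Substituting into the equation and dividing by exp(-5*t) gives A = 1/7, so u_p = exp(-5*t)/7.

u = exp(-5*t)/7 + C1*exp(2*t) + C2*t*exp(2*t)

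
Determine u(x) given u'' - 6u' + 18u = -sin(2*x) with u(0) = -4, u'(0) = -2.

u = -7*sin(2*x)/170 - 3*cos(2*x)/85 - 337*cos(3*x)*exp(3*x)/85 + 848*exp(3*x)*sin(3*x)/255

Characteristic equation r² - 6r + 18 = 0 has discriminant (-6)² - 4·(18) = -36 < 0, so r = 3 ± 3i.
Hence u_h = C1*cos(3*x)*exp(3*x) + C2*exp(3*x)*sin(3*x).
Try u_p = A*cos(2*x) + B*sin(2*x). Substituting and equating the coefficients of cos(2x) and sin(2x) gives A = -3/85, B = -7/170, so u_p = -7*sin(2*x)/170 - 3*cos(2*x)/85.
General solution: u = -7*sin(2*x)/170 - 3*cos(2*x)/85 + C1*cos(3*x)*exp(3*x) + C2*exp(3*x)*sin(3*x).
Apply the initial conditions: u(0) = -3/85 + C1 = -4 and u'(0) = -7/85 + 3*C1 + 3*C2 = -2. Solving gives C1 = -337/85, C2 = 848/255.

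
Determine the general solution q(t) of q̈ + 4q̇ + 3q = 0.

q = C1*exp(-3*t) + C2*exp(-t)

Characteristic equation r² + 4r + 3 = 0 factors as (r + 3)(r + 1) = 0, so r = -3, -1.
Hence q_h = C1*exp(-3*t) + C2*exp(-t).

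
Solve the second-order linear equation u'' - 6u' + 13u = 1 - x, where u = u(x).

Characteristic equation r² - 6r + 13 = 0 has discriminant (-6)² - 4·(13) = -16 < 0, so r = 3 ± 2i.
Hence u_h = C1*cos(2*x)*exp(3*x) + C2*exp(3*x)*sin(2*x).
For the particular solution try u_p = A0 + A1*x. Substituting and matching coefficients of each power of x gives A0 = 7/169, A1 = -1/13, so u_p = 7/169 - x/13.

u = 7/169 - x/13 + C1*cos(2*x)*exp(3*x) + C2*exp(3*x)*sin(2*x)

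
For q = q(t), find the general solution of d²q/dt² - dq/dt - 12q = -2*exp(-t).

q = exp(-t)/5 + C1*exp(-3*t) + C2*exp(4*t)

Characteristic equation r² - r - 12 = 0 factors as (r + 3)(r - 4) = 0, so r = -3, 4.
Hence q_h = C1*exp(-3*t) + C2*exp(4*t).
Try q_p = A*exp(-t). Substituting into the equation and dividing by exp(-t) gives A = 1/5, so q_p = exp(-t)/5.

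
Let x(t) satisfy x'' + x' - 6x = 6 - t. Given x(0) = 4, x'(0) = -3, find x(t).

Characteristic equation r² + r - 6 = 0 factors as (r + 3)(r - 2) = 0, so r = -3, 2.
Hence x_h = C1*exp(-3*t) + C2*exp(2*t).
For the particular solution try x_p = A0 + A1*t. Substituting and matching coefficients of each power of t gives A0 = -35/36, A1 = 1/6, so x_p = -35/36 + t/6.
General solution: x = -35/36 + t/6 + C1*exp(-3*t) + C2*exp(2*t).
Apply the initial conditions: x(0) = -35/36 + C1 + C2 = 4 and x'(0) = 1/6 - 3*C1 + 2*C2 = -3. Solving gives C1 = 118/45, C2 = 47/20.

x = -35/36 + t/6 + 47*exp(2*t)/20 + 118*exp(-3*t)/45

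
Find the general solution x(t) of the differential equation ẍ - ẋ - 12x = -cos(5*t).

x = 5*sin(5*t)/1394 + 37*cos(5*t)/1394 + C1*exp(4*t) + C2*exp(-3*t)

Characteristic equation r² - r - 12 = 0 factors as (r - 4)(r + 3) = 0, so r = 4, -3.
Hence x_h = C1*exp(4*t) + C2*exp(-3*t).
Try x_p = A*cos(5*t) + B*sin(5*t). Substituting and equating the coefficients of cos(5t) and sin(5t) gives A = 37/1394, B = 5/1394, so x_p = 5*sin(5*t)/1394 + 37*cos(5*t)/1394.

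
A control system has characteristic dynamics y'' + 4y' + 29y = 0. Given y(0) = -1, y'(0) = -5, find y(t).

Characteristic equation r² + 4r + 29 = 0 has discriminant (4)² - 4·(29) = -100 < 0, so r = -2 ± 5i.
Hence y_h = C1*cos(5*t)*exp(-2*t) + C2*exp(-2*t)*sin(5*t).
Apply the initial conditions: y(0) = C1 = -1 and y'(0) = -2*C1 + 5*C2 = -5. Solving gives C1 = -1, C2 = -7/5.

y = -cos(5*t)*exp(-2*t) - 7*exp(-2*t)*sin(5*t)/5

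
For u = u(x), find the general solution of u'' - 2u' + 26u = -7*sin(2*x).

u = -77*sin(2*x)/250 - 7*cos(2*x)/125 + C1*cos(5*x)*exp(x) + C2*exp(x)*sin(5*x)

Characteristic equation r² - 2r + 26 = 0 has discriminant (-2)² - 4·(26) = -100 < 0, so r = 1 ± 5i.
Hence u_h = C1*cos(5*x)*exp(x) + C2*exp(x)*sin(5*x).
Try u_p = A*cos(2*x) + B*sin(2*x). Substituting and equating the coefficients of cos(2x) and sin(2x) gives A = -7/125, B = -77/250, so u_p = -77*sin(2*x)/250 - 7*cos(2*x)/125.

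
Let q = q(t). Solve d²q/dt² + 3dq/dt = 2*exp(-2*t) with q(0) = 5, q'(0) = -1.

Characteristic equation r² + 3r = 0 factors as (r + 3)r = 0, so r = -3, 0.
Hence q_h = C1*exp(-3*t) + C2.
Try q_p = A*exp(-2*t). Substituting into the equation and dividing by exp(-2*t) gives A = -1, so q_p = -exp(-2*t).
General solution: q = C2 - exp(-2*t) + C1*exp(-3*t).
Apply the initial conditions: q(0) = -1 + C1 + C2 = 5 and q'(0) = 2 - 3*C1 = -1. Solving gives C1 = 1, C2 = 5.

q = 5 - exp(-2*t) + exp(-3*t)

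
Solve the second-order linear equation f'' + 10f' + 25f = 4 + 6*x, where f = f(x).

f = 8/125 + 6*x/25 + C1*exp(-5*x) + C2*x*exp(-5*x)

Characteristic equation r² + 10r + 25 = 0 has discriminant (10)² - 4·(25) = 0, so r = -5 is a repeated root.
Hence f_h = (C1 + C2*x)*exp(-5*x).
For the particular solution try f_p = A0 + A1*x. Substituting and matching coefficients of each power of x gives A0 = 8/125, A1 = 6/25, so f_p = 8/125 + 6*x/25.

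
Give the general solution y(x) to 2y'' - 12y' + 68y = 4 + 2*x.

Divide through by 2: y'' - 6y' + 34y = 2 + x.
Characteristic equation r² - 6r + 34 = 0 has discriminant (-6)² - 4·(34) = -100 < 0, so r = 3 ± 5i.
Hence y_h = C1*cos(5*x)*exp(3*x) + C2*exp(3*x)*sin(5*x).
For the particular solution try y_p = A0 + A1*x. Substituting and matching coefficients of each power of x gives A0 = 37/578, A1 = 1/34, so y_p = 37/578 + x/34.

y = 37/578 + x/34 + C1*cos(5*x)*exp(3*x) + C2*exp(3*x)*sin(5*x)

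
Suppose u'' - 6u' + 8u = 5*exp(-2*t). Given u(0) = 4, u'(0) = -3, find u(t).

Characteristic equation r² - 6r + 8 = 0 factors as (r - 2)(r - 4) = 0, so r = 2, 4.
Hence u_h = C1*exp(2*t) + C2*exp(4*t).
Try u_p = A*exp(-2*t). Substituting into the equation and dividing by exp(-2*t) gives A = 5/24, so u_p = 5*exp(-2*t)/24.
General solution: u = 5*exp(-2*t)/24 + C1*exp(2*t) + C2*exp(4*t).
Apply the initial conditions: u(0) = 5/24 + C1 + C2 = 4 and u'(0) = -5/12 + 2*C1 + 4*C2 = -3. Solving gives C1 = 71/8, C2 = -61/12.

u = -61*exp(4*t)/12 + 5*exp(-2*t)/24 + 71*exp(2*t)/8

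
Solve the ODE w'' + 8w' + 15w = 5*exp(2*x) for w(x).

w = exp(2*x)/7 + C1*exp(-5*x) + C2*exp(-3*x)

Characteristic equation r² + 8r + 15 = 0 factors as (r + 5)(r + 3) = 0, so r = -5, -3.
Hence w_h = C1*exp(-5*x) + C2*exp(-3*x).
Try w_p = A*exp(2*x). Substituting into the equation and dividing by exp(2*x) gives A = 1/7, so w_p = exp(2*x)/7.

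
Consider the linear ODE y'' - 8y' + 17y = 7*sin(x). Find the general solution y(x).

y = 7*sin(x)/20 + 7*cos(x)/40 + C1*cos(x)*exp(4*x) + C2*exp(4*x)*sin(x)

Characteristic equation r² - 8r + 17 = 0 has discriminant (-8)² - 4·(17) = -4 < 0, so r = 4 ± i.
Hence y_h = C1*cos(x)*exp(4*x) + C2*exp(4*x)*sin(x).
Try y_p = A*cos(x) + B*sin(x). Substituting and equating the coefficients of cos(x) and sin(x) gives A = 7/40, B = 7/20, so y_p = 7*sin(x)/20 + 7*cos(x)/40.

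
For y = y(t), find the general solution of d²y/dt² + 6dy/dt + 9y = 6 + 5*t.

y = 8/27 + 5*t/9 + C1*exp(-3*t) + C2*t*exp(-3*t)

Characteristic equation r² + 6r + 9 = 0 has discriminant (6)² - 4·(9) = 0, so r = -3 is a repeated root.
Hence y_h = (C1 + C2*t)*exp(-3*t).
For the particular solution try y_p = A0 + A1*t. Substituting and matching coefficients of each power of t gives A0 = 8/27, A1 = 5/9, so y_p = 8/27 + 5*t/9.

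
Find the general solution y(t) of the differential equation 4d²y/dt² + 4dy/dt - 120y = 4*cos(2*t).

Divide through by 4: y'' + y' - 30y = cos(2*t).
Characteristic equation r² + r - 30 = 0 factors as (r + 6)(r - 5) = 0, so r = -6, 5.
Hence y_h = C1*exp(-6*t) + C2*exp(5*t).
Try y_p = A*cos(2*t) + B*sin(2*t). Substituting and equating the coefficients of cos(2t) and sin(2t) gives A = -17/580, B = 1/580, so y_p = -17*cos(2*t)/580 + sin(2*t)/580.

y = -17*cos(2*t)/580 + sin(2*t)/580 + C1*exp(-6*t) + C2*exp(5*t)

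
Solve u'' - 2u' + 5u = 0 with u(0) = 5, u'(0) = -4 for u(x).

u = 5*cos(2*x)*exp(x) - 9*exp(x)*sin(2*x)/2

Characteristic equation r² - 2r + 5 = 0 has discriminant (-2)² - 4·(5) = -16 < 0, so r = 1 ± 2i.
Hence u_h = C1*cos(2*x)*exp(x) + C2*exp(x)*sin(2*x).
Apply the initial conditions: u(0) = C1 = 5 and u'(0) = C1 + 2*C2 = -4. Solving gives C1 = 5, C2 = -9/2.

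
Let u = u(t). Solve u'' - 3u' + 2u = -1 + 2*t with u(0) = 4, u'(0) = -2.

u = 1 + t - 6*exp(2*t) + 9*exp(t)

Characteristic equation r² - 3r + 2 = 0 factors as (r - 2)(r - 1) = 0, so r = 2, 1.
Hence u_h = C1*exp(2*t) + C2*exp(t).
For the particular solution try u_p = A0 + A1*t. Substituting and matching coefficients of each power of t gives A0 = 1, A1 = 1, so u_p = 1 + t.
General solution: u = 1 + t + C1*exp(2*t) + C2*exp(t).
Apply the initial conditions: u(0) = 1 + C1 + C2 = 4 and u'(0) = 1 + C2 + 2*C1 = -2. Solving gives C1 = -6, C2 = 9.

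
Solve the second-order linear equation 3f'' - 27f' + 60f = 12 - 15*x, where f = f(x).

f = 7/80 - x/4 + C1*exp(4*x) + C2*exp(5*x)

Divide through by 3: f'' - 9f' + 20f = 4 - 5*x.
Characteristic equation r² - 9r + 20 = 0 factors as (r - 4)(r - 5) = 0, so r = 4, 5.
Hence f_h = C1*exp(4*x) + C2*exp(5*x).
For the particular solution try f_p = A0 + A1*x. Substituting and matching coefficients of each power of x gives A0 = 7/80, A1 = -1/4, so f_p = 7/80 - x/4.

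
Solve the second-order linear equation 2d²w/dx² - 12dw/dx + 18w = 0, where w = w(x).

w = C1*exp(3*x) + C2*x*exp(3*x)

Divide through by 2: w'' - 6w' + 9w = 0.
Characteristic equation r² - 6r + 9 = 0 has discriminant (-6)² - 4·(9) = 0, so r = 3 is a repeated root.
Hence w_h = (C1 + C2*x)*exp(3*x).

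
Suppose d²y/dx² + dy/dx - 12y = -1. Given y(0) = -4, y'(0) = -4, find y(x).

y = 1/12 - 61*exp(3*x)/21 - 33*exp(-4*x)/28

Characteristic equation r² + r - 12 = 0 factors as (r - 3)(r + 4) = 0, so r = 3, -4.
Hence y_h = C1*exp(3*x) + C2*exp(-4*x).
For the particular solution try y_p = A0. Substituting and matching coefficients of each power of x gives A0 = 1/12, so y_p = 1/12.
General solution: y = 1/12 + C1*exp(3*x) + C2*exp(-4*x).
Apply the initial conditions: y(0) = 1/12 + C1 + C2 = -4 and y'(0) = -4*C2 + 3*C1 = -4. Solving gives C1 = -61/21, C2 = -33/28.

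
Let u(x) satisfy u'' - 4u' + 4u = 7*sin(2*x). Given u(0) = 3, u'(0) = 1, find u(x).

u = 7*cos(2*x)/8 + 17*exp(2*x)/8 - 13*x*exp(2*x)/4

Characteristic equation r² - 4r + 4 = 0 has discriminant (-4)² - 4·(4) = 0, so r = 2 is a repeated root.
Hence u_h = (C1 + C2*x)*exp(2*x).
Try u_p = A*cos(2*x) + B*sin(2*x). Substituting and equating the coefficients of cos(2x) and sin(2x) gives A = 7/8, B = 0, so u_p = 7*cos(2*x)/8.
General solution: u = 7*cos(2*x)/8 + C1*exp(2*x) + C2*x*exp(2*x).
Apply the initial conditions: u(0) = 7/8 + C1 = 3 and u'(0) = C2 + 2*C1 = 1. Solving gives C1 = 17/8, C2 = -13/4.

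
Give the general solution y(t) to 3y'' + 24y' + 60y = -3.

Divide through by 3: y'' + 8y' + 20y = -1.
Characteristic equation r² + 8r + 20 = 0 has discriminant (8)² - 4·(20) = -16 < 0, so r = -4 ± 2i.
Hence y_h = C1*cos(2*t)*exp(-4*t) + C2*exp(-4*t)*sin(2*t).
For the particular solution try y_p = A0. Substituting and matching coefficients of each power of t gives A0 = -1/20, so y_p = -1/20.

y = -1/20 + C1*cos(2*t)*exp(-4*t) + C2*exp(-4*t)*sin(2*t)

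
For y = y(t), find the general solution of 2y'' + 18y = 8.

Divide through by 2: y'' + 9y = 4.
Characteristic equation r² + 9 = 0 has discriminant (0)² - 4·(9) = -36 < 0, so r = ± 3i.
Hence y_h = C1*cos(3*t) + C2*sin(3*t).
For the particular solution try y_p = A0. Substituting and matching coefficients of each power of t gives A0 = 4/9, so y_p = 4/9.

y = 4/9 + C1*cos(3*t) + C2*sin(3*t)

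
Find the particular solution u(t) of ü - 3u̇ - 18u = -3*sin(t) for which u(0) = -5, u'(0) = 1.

Characteristic equation r² - 3r - 18 = 0 factors as (r - 6)(r + 3) = 0, so r = 6, -3.
Hence u_h = C1*exp(6*t) + C2*exp(-3*t).
Try u_p = A*cos(t) + B*sin(t). Substituting and equating the coefficients of cos(t) and sin(t) gives A = -9/370, B = 57/370, so u_p = -9*cos(t)/370 + 57*sin(t)/370.
General solution: u = -9*cos(t)/370 + 57*sin(t)/370 + C1*exp(6*t) + C2*exp(-3*t).
Apply the initial conditions: u(0) = -9/370 + C1 + C2 = -5 and u'(0) = 57/370 - 3*C2 + 6*C1 = 1. Solving gives C1 = -521/333, C2 = -307/90.

u = -521*exp(6*t)/333 - 307*exp(-3*t)/90 - 9*cos(t)/370 + 57*sin(t)/370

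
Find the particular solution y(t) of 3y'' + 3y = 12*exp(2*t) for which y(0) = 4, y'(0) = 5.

Divide through by 3: y'' + y = 4*exp(2*t).
Characteristic equation r² + 1 = 0 has discriminant (0)² - 4·(1) = -4 < 0, so r = ± i.
Hence y_h = C1*cos(t) + C2*sin(t).
Try y_p = A*exp(2*t). Substituting into the equation and dividing by exp(2*t) gives A = 4/5, so y_p = 4*exp(2*t)/5.
General solution: y = 4*exp(2*t)/5 + C1*cos(t) + C2*sin(t).
Apply the initial conditions: y(0) = 4/5 + C1 = 4 and y'(0) = 8/5 + C2 = 5. Solving gives C1 = 16/5, C2 = 17/5.

y = 4*exp(2*t)/5 + 16*cos(t)/5 + 17*sin(t)/5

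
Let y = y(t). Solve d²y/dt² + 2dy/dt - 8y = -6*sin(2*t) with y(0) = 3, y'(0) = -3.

Characteristic equation r² + 2r - 8 = 0 factors as (r + 4)(r - 2) = 0, so r = -4, 2.
Hence y_h = C1*exp(-4*t) + C2*exp(2*t).
Try y_p = A*cos(2*t) + B*sin(2*t). Substituting and equating the coefficients of cos(2t) and sin(2t) gives A = 3/20, B = 9/20, so y_p = 3*cos(2*t)/20 + 9*sin(2*t)/20.
General solution: y = 3*cos(2*t)/20 + 9*sin(2*t)/20 + C1*exp(-4*t) + C2*exp(2*t).
Apply the initial conditions: y(0) = 3/20 + C1 + C2 = 3 and y'(0) = 9/10 - 4*C1 + 2*C2 = -3. Solving gives C1 = 8/5, C2 = 5/4.

y = 3*cos(2*t)/20 + 5*exp(2*t)/4 + 8*exp(-4*t)/5 + 9*sin(2*t)/20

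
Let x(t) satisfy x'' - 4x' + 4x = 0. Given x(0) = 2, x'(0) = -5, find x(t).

x = 2*exp(2*t) - 9*t*exp(2*t)

Characteristic equation r² - 4r + 4 = 0 has discriminant (-4)² - 4·(4) = 0, so r = 2 is a repeated root.
Hence x_h = (C1 + C2*t)*exp(2*t).
Apply the initial conditions: x(0) = C1 = 2 and x'(0) = C2 + 2*C1 = -5. Solving gives C1 = 2, C2 = -9.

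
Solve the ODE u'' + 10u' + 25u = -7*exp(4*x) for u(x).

u = -7*exp(4*x)/81 + C1*exp(-5*x) + C2*x*exp(-5*x)

Characteristic equation r² + 10r + 25 = 0 has discriminant (10)² - 4·(25) = 0, so r = -5 is a repeated root.
Hence u_h = (C1 + C2*x)*exp(-5*x).
Try u_p = A*exp(4*x). Substituting into the equation and dividing by exp(4*x) gives A = -7/81, so u_p = -7*exp(4*x)/81.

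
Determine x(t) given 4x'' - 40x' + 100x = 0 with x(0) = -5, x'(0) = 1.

Divide through by 4: x'' - 10x' + 25x = 0.
Characteristic equation r² - 10r + 25 = 0 has discriminant (-10)² - 4·(25) = 0, so r = 5 is a repeated root.
Hence x_h = (C1 + C2*t)*exp(5*t).
Apply the initial conditions: x(0) = C1 = -5 and x'(0) = C2 + 5*C1 = 1. Solving gives C1 = -5, C2 = 26.

x = -5*exp(5*t) + 26*t*exp(5*t)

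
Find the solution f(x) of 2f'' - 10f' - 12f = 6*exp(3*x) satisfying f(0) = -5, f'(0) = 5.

Divide through by 2: f'' - 5f' - 6f = 3*exp(3*x).
Characteristic equation r² - 5r - 6 = 0 factors as (r - 6)(r + 1) = 0, so r = 6, -1.
Hence f_h = C1*exp(6*x) + C2*exp(-x).
Try f_p = A*exp(3*x). Substituting into the equation and dividing by exp(3*x) gives A = -1/4, so f_p = -exp(3*x)/4.
General solution: f = -exp(3*x)/4 + C1*exp(6*x) + C2*exp(-x).
Apply the initial conditions: f(0) = -1/4 + C1 + C2 = -5 and f'(0) = -3/4 - C2 + 6*C1 = 5. Solving gives C1 = 1/7, C2 = -137/28.

f = -137*exp(-x)/28 - exp(3*x)/4 + exp(6*x)/7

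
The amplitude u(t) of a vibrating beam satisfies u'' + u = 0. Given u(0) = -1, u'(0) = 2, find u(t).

Characteristic equation r² + 1 = 0 has discriminant (0)² - 4·(1) = -4 < 0, so r = ± i.
Hence u_h = C1*cos(t) + C2*sin(t).
Apply the initial conditions: u(0) = C1 = -1 and u'(0) = C2 = 2. Solving gives C1 = -1, C2 = 2.

u = -cos(t) + 2*sin(t)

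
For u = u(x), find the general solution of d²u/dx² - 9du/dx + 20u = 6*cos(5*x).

u = -27*sin(5*x)/205 - 3*cos(5*x)/205 + C1*exp(5*x) + C2*exp(4*x)

Characteristic equation r² - 9r + 20 = 0 factors as (r - 5)(r - 4) = 0, so r = 5, 4.
Hence u_h = C1*exp(5*x) + C2*exp(4*x).
Try u_p = A*cos(5*x) + B*sin(5*x). Substituting and equating the coefficients of cos(5x) and sin(5x) gives A = -3/205, B = -27/205, so u_p = -27*sin(5*x)/205 - 3*cos(5*x)/205.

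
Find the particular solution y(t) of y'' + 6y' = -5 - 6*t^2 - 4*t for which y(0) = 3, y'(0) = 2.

Characteristic equation r² + 6r = 0 factors as (r + 6)r = 0, so r = -6, 0.
Hence y_h = C1*exp(-6*t) + C2.
Since 0 is a characteristic root (multiplicity 1), multiply the polynomial trial by t: try y_p = t*(A0 + A1*t + A2*t^2). Substituting and matching coefficients of each power of t gives A0 = -7/9, A1 = -1/6, A2 = -1/3, so y_p = -7*t/9 - t^3/3 - t^2/6.
General solution: y = C2 - 7*t/9 - t^3/3 - t^2/6 + C1*exp(-6*t).
Apply the initial conditions: y(0) = C1 + C2 = 3 and y'(0) = -7/9 - 6*C1 = 2. Solving gives C1 = -25/54, C2 = 187/54.

y = 187/54 - 25*exp(-6*t)/54 - 7*t/9 - t**3/3 - t**2/6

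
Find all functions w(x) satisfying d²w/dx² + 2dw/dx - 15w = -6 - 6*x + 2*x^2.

w = 1454/3375 - 2*x**2/15 + 82*x/225 + C1*exp(-5*x) + C2*exp(3*x)

Characteristic equation r² + 2r - 15 = 0 factors as (r + 5)(r - 3) = 0, so r = -5, 3.
Hence w_h = C1*exp(-5*x) + C2*exp(3*x).
For the particular solution try w_p = A0 + A1*x + A2*x^2. Substituting and matching coefficients of each power of x gives A0 = 27*2**(35/156)*3**(17/156)*5**(41/52)*7**(283/312)/1715, A1 = 82/225, A2 = -2/15, so w_p = 1454/3375 - 2*x^2/15 + 82*x/225.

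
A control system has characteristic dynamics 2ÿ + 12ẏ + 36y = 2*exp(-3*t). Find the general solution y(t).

Divide through by 2: y'' + 6y' + 18y = exp(-3*t).
Characteristic equation r² + 6r + 18 = 0 has discriminant (6)² - 4·(18) = -36 < 0, so r = -3 ± 3i.
Hence y_h = C1*cos(3*t)*exp(-3*t) + C2*exp(-3*t)*sin(3*t).
Try y_p = A*exp(-3*t). Substituting into the equation and dividing by exp(-3*t) gives A = 1/9, so y_p = exp(-3*t)/9.

y = exp(-3*t)/9 + C1*cos(3*t)*exp(-3*t) + C2*exp(-3*t)*sin(3*t)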